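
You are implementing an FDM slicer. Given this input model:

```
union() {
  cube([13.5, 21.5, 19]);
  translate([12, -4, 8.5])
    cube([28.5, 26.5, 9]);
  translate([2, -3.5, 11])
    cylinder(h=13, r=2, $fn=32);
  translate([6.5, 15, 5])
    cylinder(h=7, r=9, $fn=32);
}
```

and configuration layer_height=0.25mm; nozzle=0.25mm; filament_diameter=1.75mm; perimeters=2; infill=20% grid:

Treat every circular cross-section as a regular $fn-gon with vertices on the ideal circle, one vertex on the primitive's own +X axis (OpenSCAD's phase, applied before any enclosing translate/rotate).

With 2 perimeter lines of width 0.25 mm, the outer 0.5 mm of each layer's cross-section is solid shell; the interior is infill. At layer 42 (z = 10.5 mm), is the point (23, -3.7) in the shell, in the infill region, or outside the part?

shell

At z = 10.5 mm: the cube (footprint 13.5×21.5) is included at this height; the 28.5×26.5 cube at (12, -4) contributes its full rectangle; the cylinder at (2, -3.5) is not intersected at this z (z outside [11, 24]); the r=9 cylinder at (6.5, 15) gives a regular 32-gon of circumradius 9 (constant along its height); Taking the union: the regions partially overlap (shared area 243.29 mm²), so overlapping operands fuse into one piece — 1 connected region. Overall, the cross-section is a single solid region. The nearest boundary edge runs (40.50, -4.00)→(12.00, -4.00); distance from the point to it = 0.30 mm. The point is inside the cross-section, 0.30 mm from the nearest boundary — within the 0.5 mm shell band (2 × 0.25).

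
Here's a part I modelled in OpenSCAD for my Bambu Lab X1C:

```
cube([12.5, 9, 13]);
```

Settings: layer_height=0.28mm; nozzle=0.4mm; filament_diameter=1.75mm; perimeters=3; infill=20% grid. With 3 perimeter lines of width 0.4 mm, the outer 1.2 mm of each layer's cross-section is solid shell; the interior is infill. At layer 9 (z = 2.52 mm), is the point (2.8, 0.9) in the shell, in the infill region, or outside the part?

shell

At z = 2.52 mm: the cube (footprint 12.5×9) is included at this height. Overall, the cross-section is a single solid region. The nearest boundary edge runs (0.00, 0.00)→(12.50, 0.00); distance from the point to it = 0.90 mm. The point is inside the cross-section, 0.90 mm from the nearest boundary — within the 1.2 mm shell band (3 × 0.4).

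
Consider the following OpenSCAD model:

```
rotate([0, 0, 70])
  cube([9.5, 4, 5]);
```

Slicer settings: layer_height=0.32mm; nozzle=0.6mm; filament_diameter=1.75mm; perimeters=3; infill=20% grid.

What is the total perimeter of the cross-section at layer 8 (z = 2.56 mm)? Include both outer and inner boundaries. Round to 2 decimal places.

At z = 2.56 mm: the 9.5×4 cube contributes its full rectangle (perimeter 27.00 mm); (rotated 70° about Z; rotation is an isometry so areas/perimeters/island counts are preserved). Overall, the cross-section is a single solid region. Total boundary length (outer) = 27.00 mm.

27.00 mm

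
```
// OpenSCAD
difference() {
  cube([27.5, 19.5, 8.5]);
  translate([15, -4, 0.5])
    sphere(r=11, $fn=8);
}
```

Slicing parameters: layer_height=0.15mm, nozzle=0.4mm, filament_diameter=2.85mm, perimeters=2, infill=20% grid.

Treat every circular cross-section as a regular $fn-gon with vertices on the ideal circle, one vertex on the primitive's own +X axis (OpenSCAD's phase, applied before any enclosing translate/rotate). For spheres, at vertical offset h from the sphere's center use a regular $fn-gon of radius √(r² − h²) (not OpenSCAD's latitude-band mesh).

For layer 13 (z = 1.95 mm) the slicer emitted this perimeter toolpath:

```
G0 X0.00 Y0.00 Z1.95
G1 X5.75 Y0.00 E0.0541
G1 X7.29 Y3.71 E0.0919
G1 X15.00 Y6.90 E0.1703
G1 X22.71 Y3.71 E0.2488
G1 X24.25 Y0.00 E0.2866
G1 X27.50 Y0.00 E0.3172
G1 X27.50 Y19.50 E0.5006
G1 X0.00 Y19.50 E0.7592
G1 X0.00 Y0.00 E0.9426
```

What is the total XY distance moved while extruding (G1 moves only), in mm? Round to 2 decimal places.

100.22 mm

Sum the Euclidean lengths of each G1 segment: total = 100.22 mm.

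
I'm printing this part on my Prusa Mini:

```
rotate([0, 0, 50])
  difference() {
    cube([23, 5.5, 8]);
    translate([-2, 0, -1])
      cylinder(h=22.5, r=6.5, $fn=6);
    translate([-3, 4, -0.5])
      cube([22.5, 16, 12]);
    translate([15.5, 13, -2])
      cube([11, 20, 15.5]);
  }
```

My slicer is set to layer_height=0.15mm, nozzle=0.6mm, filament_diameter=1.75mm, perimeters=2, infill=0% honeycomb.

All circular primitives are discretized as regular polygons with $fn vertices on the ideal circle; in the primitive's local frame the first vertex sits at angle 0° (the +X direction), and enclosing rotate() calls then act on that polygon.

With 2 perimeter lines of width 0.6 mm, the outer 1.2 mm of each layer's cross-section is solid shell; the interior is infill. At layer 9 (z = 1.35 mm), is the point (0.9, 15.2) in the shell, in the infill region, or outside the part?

outside

At z = 1.35 mm: the cube (footprint 23×5.5) is included at this height; the r=6.5 cylinder at (-2, 0) contributes a regular 6-gon of circumradius 6.5; the 22.5×16 cube at (-3, 4) contributes its full rectangle; the cube at (15.5, 13) is present — its section is the full 11×20 rectangle; Subtracting the remaining from the first: starting from the 23×5.5 cube, the r=6.5 cylinder at (-2, 0) partially overlaps it — only the 16.02 mm² overlap (of its 109.77 mm²) is removed, clipping the outline; the 22.5×16 cube at (-3, 4) partially overlaps it — only the 26.61 mm² overlap (of its 360.00 mm²) is removed, clipping the outline; the 11×20 cube at (15.5, 13) misses the remaining region (no effect) — 1 connected region; (rotated 50° about Z; rotation is an isometry so areas/perimeters/island counts are preserved). Overall, the cross-section is a single solid region. Undo the 50° rotation: the query point maps to (12.222, 9.081) in the un-rotated model frame. The nearest boundary edge runs (2.19, 4.00)→(19.50, 4.00); distance from the point to it = 5.08 mm. The point is not inside any of the regions above, so it lies outside the cross-section (5.08 mm from the nearest boundary).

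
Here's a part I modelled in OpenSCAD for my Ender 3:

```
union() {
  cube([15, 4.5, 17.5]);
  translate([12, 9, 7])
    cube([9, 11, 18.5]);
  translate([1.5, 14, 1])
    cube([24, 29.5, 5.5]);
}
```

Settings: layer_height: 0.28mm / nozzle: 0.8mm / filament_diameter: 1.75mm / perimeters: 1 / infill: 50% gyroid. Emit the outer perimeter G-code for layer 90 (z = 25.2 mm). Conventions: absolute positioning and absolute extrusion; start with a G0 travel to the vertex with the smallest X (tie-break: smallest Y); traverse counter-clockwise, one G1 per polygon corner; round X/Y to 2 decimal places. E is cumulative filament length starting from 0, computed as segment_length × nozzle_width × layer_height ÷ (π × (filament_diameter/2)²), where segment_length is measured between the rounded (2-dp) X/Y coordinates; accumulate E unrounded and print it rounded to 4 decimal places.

G0 X12.00 Y9.00 Z25.20
G1 X21.00 Y9.00 E0.8382
G1 X21.00 Y20.00 E1.8626
G1 X12.00 Y20.00 E2.7007
G1 X12.00 Y9.00 E3.7251

At z = 25.2 mm: the cube is absent (z outside [0, 17.5]); the 9×11 cube at (12, 9) contributes its full rectangle; the cube at (1.5, 14) is not intersected at this z (z outside [1, 6.5]); Merging all regions: only the 9×11 cube at (12, 9) is present, so the union is just that shape — 1 connected region. The outline is a single polygon with 4 vertices. Extrusion per mm of travel: 0.8 × 0.28 / (π × 0.875²) = 0.093128. Accumulating E over each segment gives final E = 3.7251.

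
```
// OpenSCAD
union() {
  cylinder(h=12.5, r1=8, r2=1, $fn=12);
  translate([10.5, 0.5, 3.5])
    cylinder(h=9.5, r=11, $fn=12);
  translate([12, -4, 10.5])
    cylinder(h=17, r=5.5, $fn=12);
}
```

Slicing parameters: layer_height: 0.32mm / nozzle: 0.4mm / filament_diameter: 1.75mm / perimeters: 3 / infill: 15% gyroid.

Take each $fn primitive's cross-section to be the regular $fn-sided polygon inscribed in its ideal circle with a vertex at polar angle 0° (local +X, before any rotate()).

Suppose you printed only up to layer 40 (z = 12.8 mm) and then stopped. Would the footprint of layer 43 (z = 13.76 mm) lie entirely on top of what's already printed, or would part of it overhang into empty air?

entirely on top

Compare the two slices. At z = 12.8: the cone does not reach this height (z outside [0, 12.5]); the r=11 cylinder at (10.5, 0.5) gives a regular 12-gon of circumradius 11 (constant along its height) (area = (12/2)·11.000²·sin(360°/12) = 363.00 mm²); the r=5.5 cylinder at (12, -4) gives a regular 12-gon of circumradius 5.5 (constant along its height) (area = (12/2)·5.500²·sin(360°/12) = 90.75 mm²); Merging all regions: the r=5.5 cylinder at (12, -4) lies entirely inside the r=11 cylinder at (10.5, 0.5), so the union is just the r=11 cylinder at (10.5, 0.5) — area = 363.00 mm². At z = 13.76: the cone does not reach this height (z outside [0, 12.5]); the cylinder at (10.5, 0.5) is not intersected at this z (z outside [3.5, 13]); the r=5.5 cylinder at (12, -4) gives a regular 12-gon of circumradius 5.5 (constant along its height) (area = (12/2)·5.500²·sin(360°/12) = 90.75 mm²); Combining (union): only the r=5.5 cylinder at (12, -4) is present, so the union is just that shape — area = 90.75 mm². Checking containment: the cross-section at z = 13.76 is a subset of the cross-section at z = 12.8.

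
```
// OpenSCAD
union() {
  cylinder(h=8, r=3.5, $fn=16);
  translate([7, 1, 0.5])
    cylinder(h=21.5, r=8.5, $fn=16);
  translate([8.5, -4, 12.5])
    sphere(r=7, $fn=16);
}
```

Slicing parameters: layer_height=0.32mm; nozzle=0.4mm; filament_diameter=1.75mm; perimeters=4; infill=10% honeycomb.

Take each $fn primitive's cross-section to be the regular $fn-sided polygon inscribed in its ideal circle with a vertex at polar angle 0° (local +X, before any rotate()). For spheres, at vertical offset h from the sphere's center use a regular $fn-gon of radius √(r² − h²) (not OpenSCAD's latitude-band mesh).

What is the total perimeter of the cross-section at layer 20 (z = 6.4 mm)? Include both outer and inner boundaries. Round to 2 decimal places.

55.85 mm

At z = 6.4 mm: the r=3.5 cylinder contributes a regular 16-gon of circumradius 3.5 (perimeter = 2·16·3.500·sin(180°/16) = 21.85 mm); the r=8.5 cylinder at (7, 1) contributes a regular 16-gon of circumradius 8.5 (perimeter = 2·16·8.500·sin(180°/16) = 53.06 mm); the r=7 sphere at (8.5, -4) slices to a regular 16-gon of circumradius 3.434 (√(r²−h²) with h=6.1 from center) (perimeter = 2·16·3.434·sin(180°/16) = 21.44 mm); Combining (union): the regions partially overlap (shared area 61.79 mm²), so the edge portions inside another operand are dropped and the merged outline is re-measured after clipping — boundary = 55.85 mm. Overall, the cross-section is a single solid region. Total boundary length (outer) = 55.85 mm.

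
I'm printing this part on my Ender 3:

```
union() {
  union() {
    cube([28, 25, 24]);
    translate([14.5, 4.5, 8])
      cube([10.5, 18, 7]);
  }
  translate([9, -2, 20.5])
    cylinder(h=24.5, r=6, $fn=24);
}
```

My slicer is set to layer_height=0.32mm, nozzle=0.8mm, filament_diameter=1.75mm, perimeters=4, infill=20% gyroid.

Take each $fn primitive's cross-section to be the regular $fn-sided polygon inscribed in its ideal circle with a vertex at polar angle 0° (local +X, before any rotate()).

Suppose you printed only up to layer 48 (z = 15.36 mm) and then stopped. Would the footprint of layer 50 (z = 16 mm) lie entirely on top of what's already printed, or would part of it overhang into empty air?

Compare the two slices. At z = 15.36: the 28×25 cube contributes its full rectangle (area 700.00 mm²); the cube at (14.5, 4.5) is absent (z outside [8, 15]); Combining (union): only the 28×25 cube is present, so the union is just that shape — area = 700.00 mm²; the cylinder at (9, -2) is not intersected at this z (z outside [20.5, 45]); Combining (union): only that combined region is present, so the union is just that shape — area = 700.00 mm². At z = 16: the 28×25 cube contributes its full rectangle (area 700.00 mm²); the cube at (14.5, 4.5) does not reach this height (z outside [8, 15]); Merging all regions: only the 28×25 cube is present, so the union is just that shape — area = 700.00 mm²; the cylinder at (9, -2) does not reach this height (z outside [20.5, 45]); Merging all regions: only the result so far is present, so the union is just that shape — area = 700.00 mm². Checking containment: the cross-section at z = 16 is a subset of the cross-section at z = 15.36.

entirely on top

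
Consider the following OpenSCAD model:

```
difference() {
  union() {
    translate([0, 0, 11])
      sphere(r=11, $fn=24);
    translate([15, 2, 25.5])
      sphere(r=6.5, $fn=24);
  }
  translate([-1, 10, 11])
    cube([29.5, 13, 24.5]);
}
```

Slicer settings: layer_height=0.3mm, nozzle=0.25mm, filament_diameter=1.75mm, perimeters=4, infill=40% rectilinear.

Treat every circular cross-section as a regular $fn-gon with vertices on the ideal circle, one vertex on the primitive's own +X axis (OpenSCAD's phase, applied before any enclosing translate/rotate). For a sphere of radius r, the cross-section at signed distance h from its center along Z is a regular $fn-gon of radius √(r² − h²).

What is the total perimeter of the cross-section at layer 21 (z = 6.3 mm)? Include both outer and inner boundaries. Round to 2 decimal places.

At z = 6.3 mm: the sphere: section is a regular 24-gon, circumradius = √(r²−h²) = √(11²−4.7²) = 9.945 (perimeter = 2·24·9.945·sin(180°/24) = 62.31 mm); the sphere at (15, 2) does not reach this height (|z−center|=19.200 > r=6.5); Merging all regions: only the r=11 sphere is present, so the union is just that shape — boundary = 62.31 mm; the cube at (-1, 10) does not reach this height (z outside [11, 35.5]); After the difference (first − rest): none of the subtracted shapes is present at this height, so the result so far is unchanged — boundary = 62.31 mm. Overall, the cross-section is a single solid region. Total boundary length (outer) = 62.31 mm.

62.31 mm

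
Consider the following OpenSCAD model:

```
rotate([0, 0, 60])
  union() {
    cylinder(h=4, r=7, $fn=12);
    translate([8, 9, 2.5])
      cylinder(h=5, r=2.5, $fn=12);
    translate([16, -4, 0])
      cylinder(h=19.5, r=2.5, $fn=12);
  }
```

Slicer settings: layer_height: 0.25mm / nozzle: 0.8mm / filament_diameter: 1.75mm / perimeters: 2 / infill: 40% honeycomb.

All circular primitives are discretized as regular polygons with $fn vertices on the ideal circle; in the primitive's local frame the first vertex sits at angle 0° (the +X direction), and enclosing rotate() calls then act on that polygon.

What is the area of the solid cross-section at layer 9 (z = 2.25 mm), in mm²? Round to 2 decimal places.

165.75 mm²

At z = 2.25 mm: the r=7 cylinder gives a regular 12-gon of circumradius 7 (constant along its height) (area = (12/2)·7.000²·sin(360°/12) = 147.00 mm²); the cylinder at (8, 9) is not intersected at this z (z outside [2.5, 7.5]); the cylinder at (16, -4): section is a regular 12-gon, circumradius r=2.5 (area = (12/2)·2.500²·sin(360°/12) = 18.75 mm²); Combining (union): the 2 present regions are separate (no shared area or edge), so areas and boundary lengths simply add and each stays a separate island — area = 165.75 mm²; (whole slice rotated 60° about Z — lengths, areas and connectivity unchanged). Overall, the cross-section has 2 separate islands. Net area = 165.75 mm².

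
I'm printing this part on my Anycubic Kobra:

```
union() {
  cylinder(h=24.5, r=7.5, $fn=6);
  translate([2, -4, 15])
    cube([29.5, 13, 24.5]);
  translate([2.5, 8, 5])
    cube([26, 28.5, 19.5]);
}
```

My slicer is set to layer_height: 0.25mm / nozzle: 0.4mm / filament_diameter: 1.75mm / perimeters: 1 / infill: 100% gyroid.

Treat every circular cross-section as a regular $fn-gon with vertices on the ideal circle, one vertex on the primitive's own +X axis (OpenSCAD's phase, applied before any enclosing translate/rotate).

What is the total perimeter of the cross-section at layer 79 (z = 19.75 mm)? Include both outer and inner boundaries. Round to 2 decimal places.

At z = 19.75 mm: the r=7.5 cylinder gives a regular 6-gon of circumradius 7.5 (constant along its height) (perimeter = 2·6·7.500·sin(180°/6) = 45.00 mm); the 29.5×13 cube at (2, -4) contributes its full rectangle (perimeter 85.00 mm); the cube at (2.5, 8) (footprint 26×28.5) is included at this height (perimeter 109.00 mm); Taking the union: the regions partially overlap (shared area 66.93 mm²), so the edge portions inside another operand are dropped and the merged outline is re-measured after clipping — boundary = 157.45 mm. Overall, the cross-section is a single solid region. Total boundary length (outer) = 157.45 mm.

157.45 mm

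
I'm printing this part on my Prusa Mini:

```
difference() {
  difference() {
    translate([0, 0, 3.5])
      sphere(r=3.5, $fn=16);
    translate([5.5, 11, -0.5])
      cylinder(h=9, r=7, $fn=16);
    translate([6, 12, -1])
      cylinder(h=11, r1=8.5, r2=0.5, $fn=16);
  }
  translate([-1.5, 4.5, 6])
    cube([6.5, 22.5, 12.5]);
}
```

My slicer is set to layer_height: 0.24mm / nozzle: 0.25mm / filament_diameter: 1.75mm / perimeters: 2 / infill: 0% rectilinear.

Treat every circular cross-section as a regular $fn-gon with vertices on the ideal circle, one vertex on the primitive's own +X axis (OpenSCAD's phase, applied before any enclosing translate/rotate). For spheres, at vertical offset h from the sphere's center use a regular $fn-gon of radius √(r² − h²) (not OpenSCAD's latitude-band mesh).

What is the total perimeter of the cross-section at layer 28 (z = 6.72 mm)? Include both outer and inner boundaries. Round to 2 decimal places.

8.56 mm

At z = 6.72 mm: the r=3.5 sphere contributes a regular 16-gon of circumradius √(3.5²−3.22²) = 1.372 (perimeter = 2·16·1.372·sin(180°/16) = 8.56 mm); the r=7 cylinder at (5.5, 11) gives a regular 16-gon of circumradius 7 (constant along its height) (perimeter = 2·16·7.000·sin(180°/16) = 43.70 mm); the cone at (6, 12) contributes a regular 16-gon of circumradius 2.885 (interpolated between r1=8.5 and r2=0.5 at t=0.702) (perimeter = 2·16·2.885·sin(180°/16) = 18.01 mm); Taking the first minus the rest: starting from the r=3.5 sphere, the r=7 cylinder at (5.5, 11) misses the remaining region (no effect); the cone at (6, 12) misses the remaining region (no effect) — boundary = 8.56 mm; the cube at (-1.5, 4.5) (footprint 6.5×22.5) is included at this height (perimeter 58.00 mm); Subtracting the remaining from the first: starting from the result so far, the 6.5×22.5 cube at (-1.5, 4.5) misses the remaining region (no effect) — boundary = 8.56 mm. Overall, the cross-section is a single solid region. Total boundary length (outer) = 8.56 mm.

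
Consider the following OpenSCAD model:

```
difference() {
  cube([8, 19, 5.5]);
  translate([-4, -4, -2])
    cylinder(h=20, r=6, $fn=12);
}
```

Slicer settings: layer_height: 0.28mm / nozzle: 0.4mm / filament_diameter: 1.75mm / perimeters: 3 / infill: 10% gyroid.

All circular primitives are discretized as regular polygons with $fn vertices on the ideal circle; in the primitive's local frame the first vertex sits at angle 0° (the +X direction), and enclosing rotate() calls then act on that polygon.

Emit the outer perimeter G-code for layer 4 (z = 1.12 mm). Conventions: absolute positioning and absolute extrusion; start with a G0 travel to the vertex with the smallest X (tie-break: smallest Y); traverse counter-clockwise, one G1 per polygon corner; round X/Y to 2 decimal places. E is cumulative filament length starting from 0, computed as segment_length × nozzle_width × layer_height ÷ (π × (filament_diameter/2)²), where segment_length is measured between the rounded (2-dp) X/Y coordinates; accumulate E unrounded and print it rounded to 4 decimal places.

G0 X0.00 Y0.20 Z1.12
G1 X0.20 Y0.00 E0.0132
G1 X8.00 Y0.00 E0.3764
G1 X8.00 Y19.00 E1.2611
G1 X0.00 Y19.00 E1.6336
G1 X0.00 Y0.20 E2.5090

At z = 1.12 mm: the cube (footprint 8×19) is included at this height; the r=6 cylinder at (-4, -4) gives a regular 12-gon of circumradius 6 (constant along its height); After the difference (first − rest): starting from the 8×19 cube, the r=6 cylinder at (-4, -4) partially overlaps it — only the 0.02 mm² overlap (of its 108.00 mm²) is removed, clipping the outline — 1 connected region. The outline is a single polygon with 5 vertices. Extrusion per mm of travel: 0.4 × 0.28 / (π × 0.875²) = 0.046564. Accumulating E over each segment gives final E = 2.5090.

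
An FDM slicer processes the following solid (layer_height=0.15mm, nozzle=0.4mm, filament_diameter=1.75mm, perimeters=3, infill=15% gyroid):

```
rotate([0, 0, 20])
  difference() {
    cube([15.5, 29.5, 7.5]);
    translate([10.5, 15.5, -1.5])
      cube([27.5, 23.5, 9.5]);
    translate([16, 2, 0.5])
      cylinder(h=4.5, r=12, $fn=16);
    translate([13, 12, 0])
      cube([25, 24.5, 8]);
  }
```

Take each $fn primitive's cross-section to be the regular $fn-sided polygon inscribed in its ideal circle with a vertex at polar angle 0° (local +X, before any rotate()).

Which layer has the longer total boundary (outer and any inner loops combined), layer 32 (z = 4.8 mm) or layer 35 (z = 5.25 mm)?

layer 35 (z = 5.25 mm)

Layer 32 (z = 4.8): the cube is present — its section is the full 15.5×29.5 rectangle (perimeter 90.00 mm); the 27.5×23.5 cube at (10.5, 15.5) contributes its full rectangle (perimeter 102.00 mm); the r=12 cylinder at (16, 2) contributes a regular 16-gon of circumradius 12 (perimeter = 2·16·12.000·sin(180°/16) = 74.91 mm); the 25×24.5 cube at (13, 12) contributes its full rectangle (perimeter 99.00 mm); Taking the first minus the rest: starting from the 15.5×29.5 cube, the 27.5×23.5 cube at (10.5, 15.5) partially overlaps it — only the 70.00 mm² overlap (of its 646.25 mm²) is removed, clipping the outline; the r=12 cylinder at (16, 2) partially overlaps it — only the 126.84 mm² overlap (of its 440.85 mm²) is removed, clipping the outline; the 25×24.5 cube at (13, 12) partially overlaps it — only the 4.62 mm² overlap (of its 612.50 mm²) is removed, clipping the outline — boundary = 80.70 mm; (whole slice rotated 20° about Z — lengths, areas and connectivity unchanged). So its perimeter = 80.70 mm. Layer 35 (z = 5.25): the 15.5×29.5 cube contributes its full rectangle (perimeter 90.00 mm); the cube at (10.5, 15.5) (footprint 27.5×23.5) is included at this height (perimeter 102.00 mm); the cylinder at (16, 2) does not reach this height (z outside [0.5, 5]); the 25×24.5 cube at (13, 12) contributes its full rectangle (perimeter 99.00 mm); Taking the first minus the rest: starting from the 15.5×29.5 cube, the 27.5×23.5 cube at (10.5, 15.5) partially overlaps it — only the 70.00 mm² overlap (of its 646.25 mm²) is removed, clipping the outline; the 25×24.5 cube at (13, 12) partially overlaps it — only the 8.75 mm² overlap (of its 612.50 mm²) is removed, clipping the outline — boundary = 90.00 mm; (whole slice rotated 20° about Z — lengths, areas and connectivity unchanged). So its perimeter = 90.00 mm. Layer 35 is larger (90.00 vs 80.70 mm).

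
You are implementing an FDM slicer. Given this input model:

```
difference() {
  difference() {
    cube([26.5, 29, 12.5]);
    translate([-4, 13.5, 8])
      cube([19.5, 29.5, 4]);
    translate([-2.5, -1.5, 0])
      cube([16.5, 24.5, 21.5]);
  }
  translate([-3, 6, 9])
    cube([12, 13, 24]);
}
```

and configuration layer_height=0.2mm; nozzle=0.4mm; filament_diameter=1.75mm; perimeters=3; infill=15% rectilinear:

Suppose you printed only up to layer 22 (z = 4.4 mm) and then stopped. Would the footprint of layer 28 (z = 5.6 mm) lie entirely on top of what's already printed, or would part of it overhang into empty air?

Compare the two slices. At z = 4.4: the cube (footprint 26.5×29) is included at this height (area 768.50 mm²); the cube at (-4, 13.5) does not reach this height (z outside [8, 12]); the cube at (-2.5, -1.5) (footprint 16.5×24.5) is included at this height (area 404.25 mm²); After the difference (first − rest): starting from the 26.5×29 cube (768.50 mm²), the 16.5×24.5 cube at (-2.5, -1.5) partially overlaps it — only the 322.00 mm² overlap (of its 404.25 mm²) is removed, clipping the outline — area = 446.50 mm²; the cube at (-3, 6) does not reach this height (z outside [9, 33]); Subtracting the remaining from the first: none of the subtracted shapes is present at this height, so that combined region is unchanged — area = 446.50 mm². At z = 5.6: the 26.5×29 cube contributes its full rectangle (area 768.50 mm²); the cube at (-4, 13.5) is not intersected at this z (z outside [8, 12]); the 16.5×24.5 cube at (-2.5, -1.5) contributes its full rectangle (area 404.25 mm²); Subtracting the remaining from the first: starting from the 26.5×29 cube (768.50 mm²), the 16.5×24.5 cube at (-2.5, -1.5) partially overlaps it — only the 322.00 mm² overlap (of its 404.25 mm²) is removed, clipping the outline — area = 446.50 mm²; the cube at (-3, 6) is absent (z outside [9, 33]); Subtracting the remaining from the first: none of the subtracted shapes is present at this height, so the result so far is unchanged — area = 446.50 mm². Checking containment: the cross-section at z = 5.6 is a subset of the cross-section at z = 4.4.

entirely on top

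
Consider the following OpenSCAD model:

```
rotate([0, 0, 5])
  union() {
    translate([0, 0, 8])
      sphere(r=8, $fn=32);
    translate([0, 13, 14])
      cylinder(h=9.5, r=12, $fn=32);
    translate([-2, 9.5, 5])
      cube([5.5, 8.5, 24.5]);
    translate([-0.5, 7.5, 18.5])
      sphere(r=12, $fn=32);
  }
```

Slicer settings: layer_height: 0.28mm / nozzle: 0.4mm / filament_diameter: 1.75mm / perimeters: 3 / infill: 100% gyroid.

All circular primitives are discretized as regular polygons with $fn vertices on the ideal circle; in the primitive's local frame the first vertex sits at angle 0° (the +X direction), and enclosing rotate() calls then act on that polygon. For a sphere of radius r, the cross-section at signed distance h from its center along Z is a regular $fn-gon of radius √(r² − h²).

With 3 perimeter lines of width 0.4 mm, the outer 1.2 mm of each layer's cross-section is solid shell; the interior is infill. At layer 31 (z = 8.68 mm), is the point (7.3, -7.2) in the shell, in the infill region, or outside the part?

At z = 8.68 mm: the r=8 sphere contributes a regular 32-gon of circumradius √(8²−0.68²) = 7.971; the cylinder at (0, 13) does not reach this height (z outside [14, 23.5]); the 5.5×8.5 cube at (-2, 9.5) contributes its full rectangle; the sphere at (-0.5, 7.5): section is a regular 32-gon, circumradius = √(r²−h²) = √(12²−9.82²) = 6.897; Combining (union): the regions partially overlap (shared area 90.80 mm²), so overlapping operands fuse into one piece — 1 connected region; (whole slice rotated 5° about Z — lengths, areas and connectivity unchanged). Overall, the cross-section is a single solid region. Undo the 5° rotation: the query point maps to (6.645, -7.809) in the un-rotated model frame. The nearest boundary edge runs (5.64, -5.64)→(4.43, -6.63); distance from the point to it = 2.32 mm. The point is not inside any of the regions above, so it lies outside the cross-section (2.32 mm from the nearest boundary).

outside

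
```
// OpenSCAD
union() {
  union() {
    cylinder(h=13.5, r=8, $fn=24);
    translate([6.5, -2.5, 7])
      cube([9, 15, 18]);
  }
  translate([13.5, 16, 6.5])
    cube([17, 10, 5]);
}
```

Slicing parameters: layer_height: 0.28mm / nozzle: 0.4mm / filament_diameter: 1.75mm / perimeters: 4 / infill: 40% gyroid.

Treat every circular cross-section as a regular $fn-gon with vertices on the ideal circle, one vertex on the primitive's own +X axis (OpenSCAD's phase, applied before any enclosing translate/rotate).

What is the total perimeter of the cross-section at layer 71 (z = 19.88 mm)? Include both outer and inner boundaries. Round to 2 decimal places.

At z = 19.88 mm: the cylinder is absent (z outside [0, 13.5]); the 9×15 cube at (6.5, -2.5) contributes its full rectangle (perimeter 48.00 mm); Taking the union: only the 9×15 cube at (6.5, -2.5) is present, so the union is just that shape — boundary = 48.00 mm; the cube at (13.5, 16) does not reach this height (z outside [6.5, 11.5]); Merging all regions: only that combined region is present, so the union is just that shape — boundary = 48.00 mm. Overall, the cross-section is a single solid region. Total boundary length (outer) = 48.00 mm.

48.00 mm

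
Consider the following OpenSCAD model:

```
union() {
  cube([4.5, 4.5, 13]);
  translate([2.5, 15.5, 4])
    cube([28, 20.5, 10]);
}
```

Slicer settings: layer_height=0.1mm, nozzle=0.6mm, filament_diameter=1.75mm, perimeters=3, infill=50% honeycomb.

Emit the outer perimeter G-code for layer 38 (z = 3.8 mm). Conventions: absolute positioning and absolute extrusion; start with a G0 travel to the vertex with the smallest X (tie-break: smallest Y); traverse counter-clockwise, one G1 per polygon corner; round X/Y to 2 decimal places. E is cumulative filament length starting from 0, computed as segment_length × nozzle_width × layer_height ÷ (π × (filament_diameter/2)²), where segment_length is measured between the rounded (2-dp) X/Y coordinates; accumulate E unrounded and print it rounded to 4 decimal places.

G0 X0.00 Y0.00 Z3.80
G1 X4.50 Y0.00 E0.1123
G1 X4.50 Y4.50 E0.2245
G1 X0.00 Y4.50 E0.3368
G1 X0.00 Y0.00 E0.4490

At z = 3.8 mm: the cube (footprint 4.5×4.5) is included at this height; the cube at (2.5, 15.5) is not intersected at this z (z outside [4, 14]); Taking the union: only the 4.5×4.5 cube is present, so the union is just that shape — 1 connected region. The outline is a single polygon with 4 vertices. Extrusion per mm of travel: 0.6 × 0.1 / (π × 0.875²) = 0.024945. Accumulating E over each segment gives final E = 0.4490.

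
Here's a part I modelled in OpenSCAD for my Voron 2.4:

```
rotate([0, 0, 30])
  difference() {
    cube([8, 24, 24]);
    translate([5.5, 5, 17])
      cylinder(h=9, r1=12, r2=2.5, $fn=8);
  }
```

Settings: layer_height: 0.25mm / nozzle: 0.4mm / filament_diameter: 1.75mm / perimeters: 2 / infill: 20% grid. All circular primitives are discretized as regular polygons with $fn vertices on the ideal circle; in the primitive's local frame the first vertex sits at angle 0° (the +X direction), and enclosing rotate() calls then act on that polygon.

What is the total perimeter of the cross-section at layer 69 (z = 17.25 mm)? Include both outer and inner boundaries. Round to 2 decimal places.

34.50 mm

At z = 17.25 mm: the cube is present — its section is the full 8×24 rectangle (perimeter 64.00 mm); the cone at (5.5, 5) contributes a regular 8-gon of circumradius 11.736 (interpolated between r1=12 and r2=2.5 at t=0.028) (perimeter = 2·8·11.736·sin(180°/8) = 71.86 mm); Subtracting the remaining from the first: starting from the 8×24 cube, the cone at (5.5, 5) partially overlaps it — only the 126.33 mm² overlap (of its 389.58 mm²) is removed, clipping the outline — boundary = 34.50 mm; (rotated 30° about Z; rotation is an isometry so areas/perimeters/island counts are preserved). Overall, the cross-section is a single solid region. Total boundary length (outer) = 34.50 mm.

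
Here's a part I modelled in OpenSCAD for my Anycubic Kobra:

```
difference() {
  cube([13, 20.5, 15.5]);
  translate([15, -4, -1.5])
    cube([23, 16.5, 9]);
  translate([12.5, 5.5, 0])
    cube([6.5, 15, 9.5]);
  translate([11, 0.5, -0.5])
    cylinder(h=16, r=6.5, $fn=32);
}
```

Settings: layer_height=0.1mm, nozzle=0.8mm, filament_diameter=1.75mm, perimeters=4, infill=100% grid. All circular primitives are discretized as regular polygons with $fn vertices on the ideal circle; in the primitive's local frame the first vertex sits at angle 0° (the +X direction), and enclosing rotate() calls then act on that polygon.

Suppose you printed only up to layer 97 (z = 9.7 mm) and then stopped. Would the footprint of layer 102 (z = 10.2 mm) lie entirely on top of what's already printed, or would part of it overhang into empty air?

Compare the two slices. At z = 9.7: the 13×20.5 cube contributes its full rectangle (area 266.50 mm²); the cube at (15, -4) does not reach this height (z outside [-1.5, 7.5]); the cube at (12.5, 5.5) does not reach this height (z outside [0, 9.5]); the cylinder at (11, 0.5): section is a regular 32-gon, circumradius r=6.5 (area = (32/2)·6.500²·sin(360°/32) = 131.88 mm²); After the difference (first − rest): starting from the 13×20.5 cube (266.50 mm²), the r=6.5 cylinder at (11, 0.5) partially overlaps it — only the 49.96 mm² overlap (of its 131.88 mm²) is removed, clipping the outline — area = 216.54 mm². At z = 10.2: the cube (footprint 13×20.5) is included at this height (area 266.50 mm²); the cube at (15, -4) does not reach this height (z outside [-1.5, 7.5]); the cube at (12.5, 5.5) is not intersected at this z (z outside [0, 9.5]); the r=6.5 cylinder at (11, 0.5) gives a regular 32-gon of circumradius 6.5 (constant along its height) (area = (32/2)·6.500²·sin(360°/32) = 131.88 mm²); Subtracting the remaining from the first: starting from the 13×20.5 cube (266.50 mm²), the r=6.5 cylinder at (11, 0.5) partially overlaps it — only the 49.96 mm² overlap (of its 131.88 mm²) is removed, clipping the outline — area = 216.54 mm². Checking containment: the cross-section at z = 10.2 is a subset of the cross-section at z = 9.7.

entirely on top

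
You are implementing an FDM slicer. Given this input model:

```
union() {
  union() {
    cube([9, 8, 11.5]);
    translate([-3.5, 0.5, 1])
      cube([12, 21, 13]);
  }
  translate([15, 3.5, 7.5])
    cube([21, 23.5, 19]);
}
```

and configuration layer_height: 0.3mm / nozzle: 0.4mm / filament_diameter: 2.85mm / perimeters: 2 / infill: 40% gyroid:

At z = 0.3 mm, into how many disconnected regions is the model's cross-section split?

At z = 0.3 mm: the 9×8 cube contributes its full rectangle; the cube at (-3.5, 0.5) is not intersected at this z (z outside [1, 14]); Merging all regions: only the 9×8 cube is present, so the union is just that shape — 1 connected region; the cube at (15, 3.5) is not intersected at this z (z outside [7.5, 26.5]); Combining (union): only that combined region is present, so the union is just that shape — 1 connected region. The result has 1 disconnected region.

1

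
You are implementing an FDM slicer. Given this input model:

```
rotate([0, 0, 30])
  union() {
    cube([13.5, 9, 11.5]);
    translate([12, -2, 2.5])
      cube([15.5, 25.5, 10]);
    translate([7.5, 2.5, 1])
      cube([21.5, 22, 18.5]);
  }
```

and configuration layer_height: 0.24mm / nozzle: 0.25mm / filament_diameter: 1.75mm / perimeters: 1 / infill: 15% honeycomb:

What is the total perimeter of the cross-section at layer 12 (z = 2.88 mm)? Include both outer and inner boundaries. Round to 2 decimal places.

111.00 mm

At z = 2.88 mm: the cube is present — its section is the full 13.5×9 rectangle (perimeter 45.00 mm); the cube at (12, -2) (footprint 15.5×25.5) is included at this height (perimeter 82.00 mm); the cube at (7.5, 2.5) (footprint 21.5×22) is included at this height (perimeter 87.00 mm); Merging all regions: the regions partially overlap (shared area 368.25 mm²), so the edge portions inside another operand are dropped and the merged outline is re-measured after clipping — boundary = 111.00 mm; (rotated 30° about Z; rotation is an isometry so areas/perimeters/island counts are preserved). Overall, the cross-section is a single solid region. Total boundary length (outer) = 111.00 mm.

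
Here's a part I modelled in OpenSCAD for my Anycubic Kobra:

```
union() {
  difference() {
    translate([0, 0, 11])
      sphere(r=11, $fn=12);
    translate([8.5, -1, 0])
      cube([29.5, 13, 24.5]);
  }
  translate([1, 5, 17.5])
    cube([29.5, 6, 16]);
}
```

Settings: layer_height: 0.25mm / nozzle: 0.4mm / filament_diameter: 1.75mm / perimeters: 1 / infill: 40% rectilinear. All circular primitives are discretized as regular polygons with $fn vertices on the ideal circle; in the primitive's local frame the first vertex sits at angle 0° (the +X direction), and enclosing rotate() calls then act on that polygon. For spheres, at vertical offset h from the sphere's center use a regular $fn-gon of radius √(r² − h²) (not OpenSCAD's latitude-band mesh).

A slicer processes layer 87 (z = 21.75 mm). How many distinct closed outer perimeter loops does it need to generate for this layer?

2

At z = 21.75 mm: the r=11 sphere slices to a regular 12-gon of circumradius 2.332 (√(r²−h²) with h=10.75 from center); the cube at (8.5, -1) is present — its section is the full 29.5×13 rectangle; Subtracting the remaining from the first: starting from the r=11 sphere, the 29.5×13 cube at (8.5, -1) misses the remaining region (no effect) — 1 connected region; the 29.5×6 cube at (1, 5) contributes its full rectangle; Merging all regions: the 2 present regions are separate (no shared area or edge), so areas and boundary lengths simply add and each stays a separate island — 2 connected regions. The result has 2 disconnected regions.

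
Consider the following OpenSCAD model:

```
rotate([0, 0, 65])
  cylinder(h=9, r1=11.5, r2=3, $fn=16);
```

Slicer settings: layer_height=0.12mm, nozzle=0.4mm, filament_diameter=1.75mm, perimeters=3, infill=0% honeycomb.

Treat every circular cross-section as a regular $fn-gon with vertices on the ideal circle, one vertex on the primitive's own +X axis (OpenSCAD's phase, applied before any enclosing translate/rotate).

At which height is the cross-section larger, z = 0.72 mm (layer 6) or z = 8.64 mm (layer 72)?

Layer 6 (z = 0.72): the cone: at t=0.080 of its height the radius interpolates to r₁+(r₂−r₁)t = 10.820, giving a regular 16-gon of that circumradius (area = (16/2)·10.820²·sin(360°/16) = 358.41 mm²); (rotated 65° about Z; rotation is an isometry so areas/perimeters/island counts are preserved). So its area = 358.41 mm². Layer 72 (z = 8.64): the cone: at t=0.960 of its height the radius interpolates to r₁+(r₂−r₁)t = 3.340, giving a regular 16-gon of that circumradius (area = (16/2)·3.340²·sin(360°/16) = 34.15 mm²); (whole slice rotated 65° about Z — lengths, areas and connectivity unchanged). So its area = 34.15 mm². Layer 6 is larger (358.41 vs 34.15 mm²).

layer 6 (z = 0.72 mm)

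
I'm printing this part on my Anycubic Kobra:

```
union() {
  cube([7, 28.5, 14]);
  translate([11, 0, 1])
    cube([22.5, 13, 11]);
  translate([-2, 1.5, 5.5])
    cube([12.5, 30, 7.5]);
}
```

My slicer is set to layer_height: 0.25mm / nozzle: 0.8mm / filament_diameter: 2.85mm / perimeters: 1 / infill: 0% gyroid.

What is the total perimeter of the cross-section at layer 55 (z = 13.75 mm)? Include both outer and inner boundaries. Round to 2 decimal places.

71.00 mm

At z = 13.75 mm: the cube is present — its section is the full 7×28.5 rectangle (perimeter 71.00 mm); the cube at (11, 0) does not reach this height (z outside [1, 12]); the cube at (-2, 1.5) is not intersected at this z (z outside [5.5, 13]); Taking the union: only the 7×28.5 cube is present, so the union is just that shape — boundary = 71.00 mm. Overall, the cross-section is a single solid region. Total boundary length (outer) = 71.00 mm.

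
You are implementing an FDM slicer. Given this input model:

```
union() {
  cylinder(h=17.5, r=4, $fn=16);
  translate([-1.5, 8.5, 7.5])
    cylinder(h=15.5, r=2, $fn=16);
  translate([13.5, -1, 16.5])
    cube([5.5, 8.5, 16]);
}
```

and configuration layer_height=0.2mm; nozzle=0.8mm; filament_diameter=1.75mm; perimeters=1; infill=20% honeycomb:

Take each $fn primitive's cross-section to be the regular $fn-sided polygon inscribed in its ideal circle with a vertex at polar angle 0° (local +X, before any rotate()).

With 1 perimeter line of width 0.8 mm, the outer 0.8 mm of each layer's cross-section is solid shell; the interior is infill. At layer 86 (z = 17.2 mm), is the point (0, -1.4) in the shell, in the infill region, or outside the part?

infill

At z = 17.2 mm: the r=4 cylinder gives a regular 16-gon of circumradius 4 (constant along its height); the r=2 cylinder at (-1.5, 8.5) gives a regular 16-gon of circumradius 2 (constant along its height); the cube at (13.5, -1) is present — its section is the full 5.5×8.5 rectangle; Combining (union): the 3 present regions are separate (no shared area or edge), so areas and boundary lengths simply add and each stays a separate island — 3 connected regions. Overall, the cross-section has 3 separate islands. The nearest boundary edge runs (1.53, -3.70)→(-0.00, -4.00); distance from the point to it = 2.55 mm. (Shell/infill is judged within the island containing the point — the largest one.) The point is inside the cross-section and 2.55 mm from the nearest boundary — more than the 0.8 mm shell width (1 × 0.8), so it's in the infill interior.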